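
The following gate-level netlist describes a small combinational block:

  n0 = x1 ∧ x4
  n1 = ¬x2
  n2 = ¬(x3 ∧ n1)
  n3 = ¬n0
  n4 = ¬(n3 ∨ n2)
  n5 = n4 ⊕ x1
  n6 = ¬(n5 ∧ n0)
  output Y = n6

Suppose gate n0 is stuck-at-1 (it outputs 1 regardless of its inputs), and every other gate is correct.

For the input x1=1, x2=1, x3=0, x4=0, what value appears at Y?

0

Propagate with n0 forced: n0=1 [stuck-at-1], n1=0, n2=1, n3=0, n4=0, n5=1, n6=0.
So Y = 0. (Without the fault it would be 1.)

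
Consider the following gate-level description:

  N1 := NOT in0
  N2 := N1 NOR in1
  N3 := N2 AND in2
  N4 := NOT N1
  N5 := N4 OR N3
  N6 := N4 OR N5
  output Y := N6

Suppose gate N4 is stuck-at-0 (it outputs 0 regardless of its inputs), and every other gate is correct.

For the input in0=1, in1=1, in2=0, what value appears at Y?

Propagate with N4 forced: N1=0, N2=0, N3=0, N4=0 [stuck-at-0], N5=0, N6=0.
So Y = 0. (Without the fault it would be 1.)

0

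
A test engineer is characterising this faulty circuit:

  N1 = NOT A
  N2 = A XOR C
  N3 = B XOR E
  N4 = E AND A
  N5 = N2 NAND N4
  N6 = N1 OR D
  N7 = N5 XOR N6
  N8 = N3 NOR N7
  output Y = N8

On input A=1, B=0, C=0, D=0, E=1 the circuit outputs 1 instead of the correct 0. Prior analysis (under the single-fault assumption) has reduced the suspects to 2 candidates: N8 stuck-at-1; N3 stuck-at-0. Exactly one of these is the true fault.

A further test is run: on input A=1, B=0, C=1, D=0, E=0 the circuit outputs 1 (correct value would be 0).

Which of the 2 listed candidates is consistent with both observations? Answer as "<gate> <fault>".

N8 stuck-at-1

Evaluate each candidate on input A=1, B=0, C=1, D=0, E=0:
  N8 stuck-at-1: N1=0, N2=0, N3=0, N4=0, N5=1, N6=0, N7=1, N8=1 [stuck-at-1] → 1 — matches
  N3 stuck-at-0: N1=0, N2=0, N3=0 [stuck-at-0], N4=0, N5=1, N6=0, N7=1, N8=0 → 0 — eliminated
Only N8 stuck-at-1 reproduces the observed 1.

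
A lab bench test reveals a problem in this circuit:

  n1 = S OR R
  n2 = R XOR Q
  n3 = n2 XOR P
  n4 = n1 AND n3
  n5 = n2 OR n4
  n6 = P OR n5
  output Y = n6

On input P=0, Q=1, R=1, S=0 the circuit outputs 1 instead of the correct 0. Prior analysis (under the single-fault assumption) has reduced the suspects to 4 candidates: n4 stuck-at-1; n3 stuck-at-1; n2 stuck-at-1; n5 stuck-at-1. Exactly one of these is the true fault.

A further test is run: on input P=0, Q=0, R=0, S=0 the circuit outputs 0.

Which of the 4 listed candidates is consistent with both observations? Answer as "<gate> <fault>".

Evaluate each candidate on input P=0, Q=0, R=0, S=0:
  n4 stuck-at-1: n1=0, n2=0, n3=0, n4=1 [stuck-at-1], n5=1, n6=1 → 1 — eliminated
  n3 stuck-at-1: n1=0, n2=0, n3=1 [stuck-at-1], n4=0, n5=0, n6=0 → 0 — matches
  n2 stuck-at-1: n1=0, n2=1 [stuck-at-1], n3=1, n4=0, n5=1, n6=1 → 1 — eliminated
  n5 stuck-at-1: n1=0, n2=0, n3=0, n4=0, n5=1 [stuck-at-1], n6=1 → 1 — eliminated
Only n3 stuck-at-1 reproduces the observed 0.

n3 stuck-at-1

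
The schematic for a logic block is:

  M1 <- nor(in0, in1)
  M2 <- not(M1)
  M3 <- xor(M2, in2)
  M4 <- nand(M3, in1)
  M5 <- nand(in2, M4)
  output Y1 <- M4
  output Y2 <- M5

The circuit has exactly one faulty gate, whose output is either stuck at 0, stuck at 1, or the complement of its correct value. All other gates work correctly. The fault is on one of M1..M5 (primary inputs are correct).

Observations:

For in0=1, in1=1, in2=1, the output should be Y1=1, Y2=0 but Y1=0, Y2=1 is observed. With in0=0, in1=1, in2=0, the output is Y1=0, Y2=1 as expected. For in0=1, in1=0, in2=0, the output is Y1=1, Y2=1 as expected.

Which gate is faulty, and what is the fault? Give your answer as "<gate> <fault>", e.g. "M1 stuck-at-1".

M3 stuck-at-1

Fault-free values for test 1 (in0=1, in1=1, in2=1): M1=0, M2=1, M3=0, M4=1, M5=0, giving Y1=1, Y2=0. Observed Y1=0, Y2=1.
Test 1: faults giving observed Y1=0, Y2=1 are {M1 stuck-at-1, M1 inverted output, M2 stuck-at-0, M2 inverted output, M3 stuck-at-1, M3 inverted output, M4 stuck-at-0, M4 inverted output}.
Test 2 (in0=0, in1=1, in2=0): fault-free M1=0, M2=1, M3=1, M4=0, M5=1 → Y1=0, Y2=1; observed Y1=0, Y2=1. Eliminates M1 stuck-at-1, M1 inverted output, M2 stuck-at-0, M2 inverted output, M3 inverted output, M4 inverted output.
Test 3 (in0=1, in1=0, in2=0): fault-free M1=0, M2=1, M3=1, M4=1, M5=1 → Y1=1, Y2=1; observed Y1=1, Y2=1. Eliminates M4 stuck-at-0.
Only M3 stuck-at-1 is consistent with every test.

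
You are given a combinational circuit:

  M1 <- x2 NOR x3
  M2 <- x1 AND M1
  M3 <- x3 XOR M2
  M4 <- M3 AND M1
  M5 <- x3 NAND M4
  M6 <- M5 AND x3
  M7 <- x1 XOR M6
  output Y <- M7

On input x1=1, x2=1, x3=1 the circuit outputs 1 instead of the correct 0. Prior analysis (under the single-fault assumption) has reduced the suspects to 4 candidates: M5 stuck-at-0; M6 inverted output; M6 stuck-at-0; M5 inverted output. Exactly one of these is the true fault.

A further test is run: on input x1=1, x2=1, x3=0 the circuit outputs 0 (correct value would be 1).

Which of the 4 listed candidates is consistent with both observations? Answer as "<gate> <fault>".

M6 inverted output

Evaluate each candidate on input x1=1, x2=1, x3=0:
  M5 stuck-at-0: M1=0, M2=0, M3=0, M4=0, M5=0 [stuck-at-0], M6=0, M7=1 → 1 — eliminated
  M6 inverted output: M1=0, M2=0, M3=0, M4=0, M5=1, M6=1 [inverted output], M7=0 → 0 — matches
  M6 stuck-at-0: M1=0, M2=0, M3=0, M4=0, M5=1, M6=0 [stuck-at-0], M7=1 → 1 — eliminated
  M5 inverted output: M1=0, M2=0, M3=0, M4=0, M5=0 [inverted output], M6=0, M7=1 → 1 — eliminated
Only M6 inverted output reproduces the observed 0.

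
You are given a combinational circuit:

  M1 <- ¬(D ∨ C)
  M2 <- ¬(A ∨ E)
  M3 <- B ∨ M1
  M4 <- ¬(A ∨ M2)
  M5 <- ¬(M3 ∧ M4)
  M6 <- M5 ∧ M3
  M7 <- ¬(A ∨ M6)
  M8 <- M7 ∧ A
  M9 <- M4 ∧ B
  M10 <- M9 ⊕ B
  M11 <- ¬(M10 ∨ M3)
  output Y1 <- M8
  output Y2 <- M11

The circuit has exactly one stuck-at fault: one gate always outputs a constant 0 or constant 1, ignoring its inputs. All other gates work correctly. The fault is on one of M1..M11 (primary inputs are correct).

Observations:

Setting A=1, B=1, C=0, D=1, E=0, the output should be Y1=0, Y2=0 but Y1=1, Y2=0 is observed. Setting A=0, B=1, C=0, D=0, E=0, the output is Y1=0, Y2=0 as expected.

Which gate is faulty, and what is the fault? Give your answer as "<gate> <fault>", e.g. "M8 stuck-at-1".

M7 stuck-at-1

Fault-free values for test 1 (A=1, B=1, C=0, D=1, E=0): M1=0, M2=0, M3=1, M4=0, M5=1, M6=1, M7=0, M8=0, M9=0, M10=1, M11=0, giving Y1=0, Y2=0. Observed Y1=1, Y2=0.
Test 1: faults giving observed Y1=1, Y2=0 are {M7 stuck-at-1, M8 stuck-at-1}.
Test 2 (A=0, B=1, C=0, D=0, E=0): fault-free M1=1, M2=1, M3=1, M4=0, M5=1, M6=1, M7=0, M8=0, M9=0, M10=1, M11=0 → Y1=0, Y2=0; observed Y1=0, Y2=0. Eliminates M8 stuck-at-1.
Only M7 stuck-at-1 is consistent with every test.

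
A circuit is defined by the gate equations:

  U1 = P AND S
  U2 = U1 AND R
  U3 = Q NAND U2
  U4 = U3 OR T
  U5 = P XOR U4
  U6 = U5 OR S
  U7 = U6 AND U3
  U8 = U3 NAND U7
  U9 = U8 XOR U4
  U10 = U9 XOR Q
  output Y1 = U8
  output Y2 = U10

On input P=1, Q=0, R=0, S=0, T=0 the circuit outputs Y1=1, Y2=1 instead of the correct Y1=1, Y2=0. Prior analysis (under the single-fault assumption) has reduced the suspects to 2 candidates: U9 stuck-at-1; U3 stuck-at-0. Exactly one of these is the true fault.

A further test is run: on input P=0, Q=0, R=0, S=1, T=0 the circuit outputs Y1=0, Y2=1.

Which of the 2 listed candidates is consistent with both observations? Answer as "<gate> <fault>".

U9 stuck-at-1

Evaluate each candidate on input P=0, Q=0, R=0, S=1, T=0:
  U9 stuck-at-1: U1=0, U2=0, U3=1, U4=1, U5=1, U6=1, U7=1, U8=0, U9=1 [stuck-at-1], U10=1 → Y1=0, Y2=1 — matches
  U3 stuck-at-0: U1=0, U2=0, U3=0 [stuck-at-0], U4=0, U5=0, U6=1, U7=0, U8=1, U9=1, U10=1 → Y1=1, Y2=1 — eliminated
Only U9 stuck-at-1 reproduces the observed Y1=0, Y2=1.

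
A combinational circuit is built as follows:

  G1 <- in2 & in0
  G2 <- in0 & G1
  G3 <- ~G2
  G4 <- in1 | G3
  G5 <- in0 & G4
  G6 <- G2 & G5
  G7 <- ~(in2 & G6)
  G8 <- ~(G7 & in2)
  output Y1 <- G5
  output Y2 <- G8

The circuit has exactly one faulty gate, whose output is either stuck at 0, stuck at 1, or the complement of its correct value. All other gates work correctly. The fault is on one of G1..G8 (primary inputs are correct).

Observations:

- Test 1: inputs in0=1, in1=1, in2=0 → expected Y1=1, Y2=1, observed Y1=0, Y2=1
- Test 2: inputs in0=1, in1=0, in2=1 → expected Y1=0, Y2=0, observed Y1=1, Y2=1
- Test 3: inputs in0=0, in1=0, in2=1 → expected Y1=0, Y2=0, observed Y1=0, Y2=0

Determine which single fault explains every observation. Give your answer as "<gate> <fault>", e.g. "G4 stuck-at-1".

Fault-free values for test 1 (in0=1, in1=1, in2=0): G1=0, G2=0, G3=1, G4=1, G5=1, G6=0, G7=1, G8=1, giving Y1=1, Y2=1. Observed Y1=0, Y2=1.
Test 1: faults giving observed Y1=0, Y2=1 are {G4 stuck-at-0, G4 inverted output, G5 stuck-at-0, G5 inverted output}.
Test 2 (in0=1, in1=0, in2=1): fault-free G1=1, G2=1, G3=0, G4=0, G5=0, G6=0, G7=1, G8=0 → Y1=0, Y2=0; observed Y1=1, Y2=1. Eliminates G4 stuck-at-0, G5 stuck-at-0.
Test 3 (in0=0, in1=0, in2=1): fault-free G1=0, G2=0, G3=1, G4=1, G5=0, G6=0, G7=1, G8=0 → Y1=0, Y2=0; observed Y1=0, Y2=0. Eliminates G5 inverted output.
Only G4 inverted output is consistent with every test.

G4 inverted output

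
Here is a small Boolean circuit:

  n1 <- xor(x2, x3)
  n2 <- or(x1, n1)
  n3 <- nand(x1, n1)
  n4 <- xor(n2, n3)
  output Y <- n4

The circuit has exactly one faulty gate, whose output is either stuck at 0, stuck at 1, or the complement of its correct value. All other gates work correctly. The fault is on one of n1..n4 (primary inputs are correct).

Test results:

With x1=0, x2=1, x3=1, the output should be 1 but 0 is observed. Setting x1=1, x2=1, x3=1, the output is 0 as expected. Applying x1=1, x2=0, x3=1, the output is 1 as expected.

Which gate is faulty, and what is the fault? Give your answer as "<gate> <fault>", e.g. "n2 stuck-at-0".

n2 stuck-at-1

Fault-free values for test 1 (x1=0, x2=1, x3=1): n1=0, n2=0, n3=1, n4=1, giving Y=1. Observed 0.
Test 1: faults giving observed 0 are {n1 stuck-at-1, n1 inverted output, n2 stuck-at-1, n2 inverted output, n3 stuck-at-0, n3 inverted output, n4 stuck-at-0, n4 inverted output}.
Test 2 (x1=1, x2=1, x3=1): fault-free n1=0, n2=1, n3=1, n4=0 → 0; observed 0. Eliminates n1 stuck-at-1, n1 inverted output, n2 inverted output, n3 stuck-at-0, n3 inverted output, n4 inverted output.
Test 3 (x1=1, x2=0, x3=1): fault-free n1=1, n2=1, n3=0, n4=1 → 1; observed 1. Eliminates n4 stuck-at-0.
Only n2 stuck-at-1 is consistent with every test.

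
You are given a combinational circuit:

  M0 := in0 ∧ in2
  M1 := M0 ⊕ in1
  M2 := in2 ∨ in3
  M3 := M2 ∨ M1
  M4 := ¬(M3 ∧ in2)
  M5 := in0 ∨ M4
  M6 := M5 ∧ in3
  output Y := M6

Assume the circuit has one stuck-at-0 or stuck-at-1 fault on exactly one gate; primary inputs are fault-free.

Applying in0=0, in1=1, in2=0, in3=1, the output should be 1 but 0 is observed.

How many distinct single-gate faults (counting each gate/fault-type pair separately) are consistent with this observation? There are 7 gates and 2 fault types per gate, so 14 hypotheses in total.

Fault-free: M0=0, M1=1, M2=1, M3=1, M4=1, M5=1, M6=1 → 1. Observed 0.
  M0 stuck-at-0: output 1 ✗
  M0 stuck-at-1: output 1 ✗
  M1 stuck-at-0: output 1 ✗
  M1 stuck-at-1: output 1 ✗
  M2 stuck-at-0: output 1 ✗
  M2 stuck-at-1: output 1 ✗
  M3 stuck-at-0: output 1 ✗
  M3 stuck-at-1: output 1 ✗
  M4 stuck-at-0: output 0 ✓
  M4 stuck-at-1: output 1 ✗
  M5 stuck-at-0: output 0 ✓
  M5 stuck-at-1: output 1 ✗
  M6 stuck-at-0: output 0 ✓
  M6 stuck-at-1: output 1 ✗
Consistent faults: {M4 stuck-at-0, M5 stuck-at-0, M6 stuck-at-0} — 3 in all.

3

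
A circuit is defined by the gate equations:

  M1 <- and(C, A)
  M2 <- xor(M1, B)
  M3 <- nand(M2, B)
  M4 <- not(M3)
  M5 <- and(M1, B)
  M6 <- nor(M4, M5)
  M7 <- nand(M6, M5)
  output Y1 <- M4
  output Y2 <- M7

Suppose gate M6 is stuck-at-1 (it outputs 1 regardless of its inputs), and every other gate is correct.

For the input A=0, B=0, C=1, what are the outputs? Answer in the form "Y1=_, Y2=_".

Y1=0, Y2=1

Propagate with M6 forced: M1=0, M2=0, M3=1, M4=0, M5=0, M6=1 [stuck-at-1], M7=1.
So the outputs are Y1=0, Y2=1. (Same as the fault-free value — the fault is masked on this input.)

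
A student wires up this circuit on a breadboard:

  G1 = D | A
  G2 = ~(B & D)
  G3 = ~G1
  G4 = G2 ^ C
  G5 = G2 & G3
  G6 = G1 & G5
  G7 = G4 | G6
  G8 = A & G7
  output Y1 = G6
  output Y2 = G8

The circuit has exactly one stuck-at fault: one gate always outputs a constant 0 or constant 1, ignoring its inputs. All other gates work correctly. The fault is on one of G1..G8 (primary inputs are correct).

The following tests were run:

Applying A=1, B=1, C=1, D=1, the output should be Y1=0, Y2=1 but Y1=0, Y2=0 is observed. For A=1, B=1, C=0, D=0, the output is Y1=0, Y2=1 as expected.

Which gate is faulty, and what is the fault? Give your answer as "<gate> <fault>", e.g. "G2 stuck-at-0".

G2 stuck-at-1

Fault-free values for test 1 (A=1, B=1, C=1, D=1): G1=1, G2=0, G3=0, G4=1, G5=0, G6=0, G7=1, G8=1, giving Y1=0, Y2=1. Observed Y1=0, Y2=0.
Test 1: faults giving observed Y1=0, Y2=0 are {G2 stuck-at-1, G4 stuck-at-0, G7 stuck-at-0, G8 stuck-at-0}.
Test 2 (A=1, B=1, C=0, D=0): fault-free G1=1, G2=1, G3=0, G4=1, G5=0, G6=0, G7=1, G8=1 → Y1=0, Y2=1; observed Y1=0, Y2=1. Eliminates G4 stuck-at-0, G7 stuck-at-0, G8 stuck-at-0.
Only G2 stuck-at-1 is consistent with every test.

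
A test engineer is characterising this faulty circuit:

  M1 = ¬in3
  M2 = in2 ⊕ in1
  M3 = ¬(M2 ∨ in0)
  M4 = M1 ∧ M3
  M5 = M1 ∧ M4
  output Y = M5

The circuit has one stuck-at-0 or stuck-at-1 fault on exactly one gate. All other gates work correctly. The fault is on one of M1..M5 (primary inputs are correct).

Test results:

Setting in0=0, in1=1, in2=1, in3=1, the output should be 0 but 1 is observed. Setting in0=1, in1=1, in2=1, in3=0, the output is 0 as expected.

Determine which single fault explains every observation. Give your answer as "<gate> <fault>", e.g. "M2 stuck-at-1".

M1 stuck-at-1

Fault-free values for test 1 (in0=0, in1=1, in2=1, in3=1): M1=0, M2=0, M3=1, M4=0, M5=0, giving Y=0. Observed 1.
Test 1: faults giving observed 1 are {M1 stuck-at-1, M5 stuck-at-1}.
Test 2 (in0=1, in1=1, in2=1, in3=0): fault-free M1=1, M2=0, M3=0, M4=0, M5=0 → 0; observed 0. Eliminates M5 stuck-at-1.
Only M1 stuck-at-1 is consistent with every test.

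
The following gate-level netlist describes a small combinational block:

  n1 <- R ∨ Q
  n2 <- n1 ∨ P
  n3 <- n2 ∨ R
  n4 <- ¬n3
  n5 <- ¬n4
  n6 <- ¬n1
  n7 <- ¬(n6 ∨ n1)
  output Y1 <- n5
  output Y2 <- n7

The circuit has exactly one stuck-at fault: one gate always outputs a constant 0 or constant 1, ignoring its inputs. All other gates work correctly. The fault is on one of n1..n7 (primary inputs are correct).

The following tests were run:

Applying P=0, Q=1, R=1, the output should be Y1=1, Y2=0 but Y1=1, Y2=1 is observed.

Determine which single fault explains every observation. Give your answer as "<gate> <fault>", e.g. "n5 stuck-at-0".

n7 stuck-at-1

Fault-free values for test 1 (P=0, Q=1, R=1): n1=1, n2=1, n3=1, n4=0, n5=1, n6=0, n7=0, giving Y1=1, Y2=0. Observed Y1=1, Y2=1.
Test 1: faults giving observed Y1=1, Y2=1 are {n7 stuck-at-1}.
Only n7 stuck-at-1 is consistent with every test.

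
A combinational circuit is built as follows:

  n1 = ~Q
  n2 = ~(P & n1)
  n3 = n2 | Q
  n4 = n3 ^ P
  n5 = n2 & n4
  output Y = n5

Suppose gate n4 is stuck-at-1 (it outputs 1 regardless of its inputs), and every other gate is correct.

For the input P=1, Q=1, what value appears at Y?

1

Propagate with n4 forced: n1=0, n2=1, n3=1, n4=1 [stuck-at-1], n5=1.
So Y = 1. (Without the fault it would be 0.)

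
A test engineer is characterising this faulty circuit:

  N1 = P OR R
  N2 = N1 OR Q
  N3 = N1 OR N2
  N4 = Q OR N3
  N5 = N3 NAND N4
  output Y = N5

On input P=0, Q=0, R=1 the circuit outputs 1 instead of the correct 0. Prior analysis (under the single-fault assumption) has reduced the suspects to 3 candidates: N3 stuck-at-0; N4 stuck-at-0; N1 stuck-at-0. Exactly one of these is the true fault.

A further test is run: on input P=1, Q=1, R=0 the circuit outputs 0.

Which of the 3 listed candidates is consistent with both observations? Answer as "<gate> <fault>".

N1 stuck-at-0

Evaluate each candidate on input P=1, Q=1, R=0:
  N3 stuck-at-0: N1=1, N2=1, N3=0 [stuck-at-0], N4=1, N5=1 → 1 — eliminated
  N4 stuck-at-0: N1=1, N2=1, N3=1, N4=0 [stuck-at-0], N5=1 → 1 — eliminated
  N1 stuck-at-0: N1=0 [stuck-at-0], N2=1, N3=1, N4=1, N5=0 → 0 — matches
Only N1 stuck-at-0 reproduces the observed 0.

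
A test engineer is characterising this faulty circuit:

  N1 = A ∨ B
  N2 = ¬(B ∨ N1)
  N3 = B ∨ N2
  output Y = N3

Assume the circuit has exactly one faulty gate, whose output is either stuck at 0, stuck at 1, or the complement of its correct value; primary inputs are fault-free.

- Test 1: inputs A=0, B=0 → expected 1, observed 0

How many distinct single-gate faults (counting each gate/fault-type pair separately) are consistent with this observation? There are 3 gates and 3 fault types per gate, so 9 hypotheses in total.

Fault-free: N1=0, N2=1, N3=1 → 1. Observed 0.
  N1 stuck-at-0: output 1 ✗
  N1 stuck-at-1: output 0 ✓
  N1 inverted output: output 0 ✓
  N2 stuck-at-0: output 0 ✓
  N2 stuck-at-1: output 1 ✗
  N2 inverted output: output 0 ✓
  N3 stuck-at-0: output 0 ✓
  N3 stuck-at-1: output 1 ✗
  N3 inverted output: output 0 ✓
Consistent faults: {N1 stuck-at-1, N1 inverted output, N2 stuck-at-0, N2 inverted output, N3 stuck-at-0, N3 inverted output} — 6 in all.

6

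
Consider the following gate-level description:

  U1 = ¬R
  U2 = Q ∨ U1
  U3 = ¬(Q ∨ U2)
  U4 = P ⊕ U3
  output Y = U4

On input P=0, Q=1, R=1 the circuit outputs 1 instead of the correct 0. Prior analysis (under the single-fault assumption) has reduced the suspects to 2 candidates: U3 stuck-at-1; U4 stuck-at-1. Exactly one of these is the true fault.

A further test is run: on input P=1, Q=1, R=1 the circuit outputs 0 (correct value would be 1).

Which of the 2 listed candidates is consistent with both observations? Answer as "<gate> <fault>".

U3 stuck-at-1

Evaluate each candidate on input P=1, Q=1, R=1:
  U3 stuck-at-1: U1=0, U2=1, U3=1 [stuck-at-1], U4=0 → 0 — matches
  U4 stuck-at-1: U1=0, U2=1, U3=0, U4=1 [stuck-at-1] → 1 — eliminated
Only U3 stuck-at-1 reproduces the observed 0.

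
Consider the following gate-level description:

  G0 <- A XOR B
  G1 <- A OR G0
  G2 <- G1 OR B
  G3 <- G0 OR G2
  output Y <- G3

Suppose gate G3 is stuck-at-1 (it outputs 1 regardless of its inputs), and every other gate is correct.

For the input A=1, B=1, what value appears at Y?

1

Propagate with G3 forced: G0=0, G1=1, G2=1, G3=1 [stuck-at-1].
So Y = 1. (Same as the fault-free value — the fault is masked on this input.)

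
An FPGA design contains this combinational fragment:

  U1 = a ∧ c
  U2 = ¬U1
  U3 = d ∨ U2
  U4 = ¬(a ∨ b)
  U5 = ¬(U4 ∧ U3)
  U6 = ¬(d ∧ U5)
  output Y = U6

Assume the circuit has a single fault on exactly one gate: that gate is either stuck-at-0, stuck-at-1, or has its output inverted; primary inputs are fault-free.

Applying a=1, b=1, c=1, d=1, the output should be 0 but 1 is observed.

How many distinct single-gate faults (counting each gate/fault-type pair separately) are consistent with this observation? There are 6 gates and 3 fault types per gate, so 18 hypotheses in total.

6

Fault-free: U1=1, U2=0, U3=1, U4=0, U5=1, U6=0 → 0. Observed 1.
  U1: none of the 3 fault types match ✗
  U2: none of the 3 fault types match ✗
  U3: none of the 3 fault types match ✗
  U4: stuck-at-1, inverted output ✓; others ✗
  U5: stuck-at-0, inverted output ✓; others ✗
  U6: stuck-at-1, inverted output ✓; others ✗
Consistent faults: {U4 stuck-at-1, U4 inverted output, U5 stuck-at-0, U5 inverted output, U6 stuck-at-1, U6 inverted output} — 6 in all.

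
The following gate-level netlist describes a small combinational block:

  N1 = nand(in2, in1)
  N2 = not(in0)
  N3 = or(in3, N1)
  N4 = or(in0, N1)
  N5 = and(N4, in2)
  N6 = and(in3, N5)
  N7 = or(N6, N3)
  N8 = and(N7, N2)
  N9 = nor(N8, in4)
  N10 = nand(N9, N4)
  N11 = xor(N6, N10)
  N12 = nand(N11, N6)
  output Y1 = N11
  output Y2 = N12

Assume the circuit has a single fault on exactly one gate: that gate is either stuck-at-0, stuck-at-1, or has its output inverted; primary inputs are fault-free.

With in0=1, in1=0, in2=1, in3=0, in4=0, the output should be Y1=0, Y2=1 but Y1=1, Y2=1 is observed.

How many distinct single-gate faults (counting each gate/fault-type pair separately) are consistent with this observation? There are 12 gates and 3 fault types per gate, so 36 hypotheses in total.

Fault-free: N1=1, N2=0, N3=1, N4=1, N5=1, N6=0, N7=1, N8=0, N9=1, N10=0, N11=0, N12=1 → Y1=0, Y2=1. Observed Y1=1, Y2=1.
  N1: none of the 3 fault types match ✗
  N2: stuck-at-1, inverted output ✓; others ✗
  N3: none of the 3 fault types match ✗
  N4: stuck-at-0, inverted output ✓; others ✗
  N5: none of the 3 fault types match ✗
  N6: none of the 3 fault types match ✗
  N7: none of the 3 fault types match ✗
  N8: stuck-at-1, inverted output ✓; others ✗
  N9: stuck-at-0, inverted output ✓; others ✗
  N10: stuck-at-1, inverted output ✓; others ✗
  N11: stuck-at-1, inverted output ✓; others ✗
  N12: none of the 3 fault types match ✗
Consistent faults: {N2 stuck-at-1, N2 inverted output, N4 stuck-at-0, N4 inverted output, N8 stuck-at-1, N8 inverted output, N9 stuck-at-0, N9 inverted output, N10 stuck-at-1, N10 inverted output, N11 stuck-at-1, N11 inverted output} — 12 in all.

12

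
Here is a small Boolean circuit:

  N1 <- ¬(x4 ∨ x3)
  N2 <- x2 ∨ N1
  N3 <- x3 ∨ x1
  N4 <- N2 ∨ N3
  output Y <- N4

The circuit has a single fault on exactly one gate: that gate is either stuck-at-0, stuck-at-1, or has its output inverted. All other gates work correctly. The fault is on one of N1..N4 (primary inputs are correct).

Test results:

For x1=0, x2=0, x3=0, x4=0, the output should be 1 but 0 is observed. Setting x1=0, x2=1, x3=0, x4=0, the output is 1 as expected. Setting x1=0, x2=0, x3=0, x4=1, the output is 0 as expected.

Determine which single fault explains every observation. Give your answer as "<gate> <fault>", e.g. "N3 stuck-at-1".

Fault-free values for test 1 (x1=0, x2=0, x3=0, x4=0): N1=1, N2=1, N3=0, N4=1, giving Y=1. Observed 0.
Test 1: faults giving observed 0 are {N1 stuck-at-0, N1 inverted output, N2 stuck-at-0, N2 inverted output, N4 stuck-at-0, N4 inverted output}.
Test 2 (x1=0, x2=1, x3=0, x4=0): fault-free N1=1, N2=1, N3=0, N4=1 → 1; observed 1. Eliminates N2 stuck-at-0, N2 inverted output, N4 stuck-at-0, N4 inverted output.
Test 3 (x1=0, x2=0, x3=0, x4=1): fault-free N1=0, N2=0, N3=0, N4=0 → 0; observed 0. Eliminates N1 inverted output.
Only N1 stuck-at-0 is consistent with every test.

N1 stuck-at-0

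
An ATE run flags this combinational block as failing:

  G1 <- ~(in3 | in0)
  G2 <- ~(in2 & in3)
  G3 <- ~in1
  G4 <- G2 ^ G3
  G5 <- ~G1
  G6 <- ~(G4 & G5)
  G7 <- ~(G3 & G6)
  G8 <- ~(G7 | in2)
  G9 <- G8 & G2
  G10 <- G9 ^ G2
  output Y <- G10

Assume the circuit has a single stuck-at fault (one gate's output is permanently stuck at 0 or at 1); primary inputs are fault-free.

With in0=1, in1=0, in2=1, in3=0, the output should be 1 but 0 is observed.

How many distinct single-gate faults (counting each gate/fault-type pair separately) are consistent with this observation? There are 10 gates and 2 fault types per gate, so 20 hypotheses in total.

Fault-free: G1=0, G2=1, G3=1, G4=0, G5=1, G6=1, G7=0, G8=0, G9=0, G10=1 → 1. Observed 0.
  G1: none of the 2 fault types match ✗
  G2: stuck-at-0 ✓; others ✗
  G3: none of the 2 fault types match ✗
  G4: none of the 2 fault types match ✗
  G5: none of the 2 fault types match ✗
  G6: none of the 2 fault types match ✗
  G7: none of the 2 fault types match ✗
  G8: stuck-at-1 ✓; others ✗
  G9: stuck-at-1 ✓; others ✗
  G10: stuck-at-0 ✓; others ✗
Consistent faults: {G2 stuck-at-0, G8 stuck-at-1, G9 stuck-at-1, G10 stuck-at-0} — 4 in all.

4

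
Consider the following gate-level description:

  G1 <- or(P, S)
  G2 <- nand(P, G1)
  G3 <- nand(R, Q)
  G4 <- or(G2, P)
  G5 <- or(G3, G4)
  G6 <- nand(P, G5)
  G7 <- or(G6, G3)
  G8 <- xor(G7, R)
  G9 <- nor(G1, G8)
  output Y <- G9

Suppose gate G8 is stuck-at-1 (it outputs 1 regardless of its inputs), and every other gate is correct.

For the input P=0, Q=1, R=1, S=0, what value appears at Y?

0

Propagate with G8 forced: G1=0, G2=1, G3=0, G4=1, G5=1, G6=1, G7=1, G8=1 [stuck-at-1], G9=0.
So Y = 0. (Without the fault it would be 1.)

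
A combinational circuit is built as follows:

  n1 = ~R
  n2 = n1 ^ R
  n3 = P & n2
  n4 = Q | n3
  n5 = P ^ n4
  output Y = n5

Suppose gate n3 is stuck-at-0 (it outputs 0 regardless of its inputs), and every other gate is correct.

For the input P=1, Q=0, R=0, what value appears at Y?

Propagate with n3 forced: n1=1, n2=1, n3=0 [stuck-at-0], n4=0, n5=1.
So Y = 1. (Without the fault it would be 0.)

1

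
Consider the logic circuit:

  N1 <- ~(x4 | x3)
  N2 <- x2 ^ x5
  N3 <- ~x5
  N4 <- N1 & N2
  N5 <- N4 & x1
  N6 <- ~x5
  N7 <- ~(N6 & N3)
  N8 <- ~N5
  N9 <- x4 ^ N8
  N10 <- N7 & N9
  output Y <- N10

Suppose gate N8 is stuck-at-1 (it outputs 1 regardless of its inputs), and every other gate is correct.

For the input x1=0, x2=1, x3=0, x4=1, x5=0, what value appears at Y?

0

Propagate with N8 forced: N1=0, N2=1, N3=1, N4=0, N5=0, N6=1, N7=0, N8=1 [stuck-at-1], N9=0, N10=0.
So Y = 0. (Same as the fault-free value — the fault is masked on this input.)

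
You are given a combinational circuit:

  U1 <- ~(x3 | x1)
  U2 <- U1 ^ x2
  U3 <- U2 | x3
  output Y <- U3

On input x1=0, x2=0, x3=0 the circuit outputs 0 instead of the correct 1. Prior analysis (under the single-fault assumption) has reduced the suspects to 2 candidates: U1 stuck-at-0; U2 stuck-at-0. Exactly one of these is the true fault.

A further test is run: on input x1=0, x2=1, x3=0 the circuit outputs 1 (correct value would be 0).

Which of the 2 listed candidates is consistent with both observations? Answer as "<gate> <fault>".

Evaluate each candidate on input x1=0, x2=1, x3=0:
  U1 stuck-at-0: U1=0 [stuck-at-0], U2=1, U3=1 → 1 — matches
  U2 stuck-at-0: U1=1, U2=0 [stuck-at-0], U3=0 → 0 — eliminated
Only U1 stuck-at-0 reproduces the observed 1.

U1 stuck-at-0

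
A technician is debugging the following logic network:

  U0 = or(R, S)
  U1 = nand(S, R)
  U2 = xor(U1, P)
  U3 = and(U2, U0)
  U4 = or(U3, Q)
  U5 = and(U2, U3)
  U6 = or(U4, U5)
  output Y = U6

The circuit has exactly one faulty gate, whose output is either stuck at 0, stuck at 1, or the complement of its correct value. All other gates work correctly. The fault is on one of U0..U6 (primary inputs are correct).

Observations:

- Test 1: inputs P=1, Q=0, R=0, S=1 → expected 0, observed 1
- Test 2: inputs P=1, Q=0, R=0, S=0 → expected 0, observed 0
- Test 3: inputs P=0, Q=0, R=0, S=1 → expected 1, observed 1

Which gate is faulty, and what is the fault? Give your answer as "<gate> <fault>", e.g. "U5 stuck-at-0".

U2 stuck-at-1

Fault-free values for test 1 (P=1, Q=0, R=0, S=1): U0=1, U1=1, U2=0, U3=0, U4=0, U5=0, U6=0, giving Y=0. Observed 1.
Test 1: faults giving observed 1 are {U1 stuck-at-0, U1 inverted output, U2 stuck-at-1, U2 inverted output, U3 stuck-at-1, U3 inverted output, U4 stuck-at-1, U4 inverted output, U5 stuck-at-1, U5 inverted output, U6 stuck-at-1, U6 inverted output}.
Test 2 (P=1, Q=0, R=0, S=0): fault-free U0=0, U1=1, U2=0, U3=0, U4=0, U5=0, U6=0 → 0; observed 0. Eliminates U3 stuck-at-1, U3 inverted output, U4 stuck-at-1, U4 inverted output, U5 stuck-at-1, U5 inverted output, U6 stuck-at-1, U6 inverted output.
Test 3 (P=0, Q=0, R=0, S=1): fault-free U0=1, U1=1, U2=1, U3=1, U4=1, U5=1, U6=1 → 1; observed 1. Eliminates U1 stuck-at-0, U1 inverted output, U2 inverted output.
Only U2 stuck-at-1 is consistent with every test.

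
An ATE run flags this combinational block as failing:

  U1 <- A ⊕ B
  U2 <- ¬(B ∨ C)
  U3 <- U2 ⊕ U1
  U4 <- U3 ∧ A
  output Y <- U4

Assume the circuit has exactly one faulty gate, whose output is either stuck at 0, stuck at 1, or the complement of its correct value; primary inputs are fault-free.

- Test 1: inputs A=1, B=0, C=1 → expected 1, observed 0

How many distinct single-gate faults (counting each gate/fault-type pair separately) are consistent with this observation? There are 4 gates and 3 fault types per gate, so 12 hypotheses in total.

Fault-free: U1=1, U2=0, U3=1, U4=1 → 1. Observed 0.
  U1 stuck-at-0: output 0 ✓
  U1 stuck-at-1: output 1 ✗
  U1 inverted output: output 0 ✓
  U2 stuck-at-0: output 1 ✗
  U2 stuck-at-1: output 0 ✓
  U2 inverted output: output 0 ✓
  U3 stuck-at-0: output 0 ✓
  U3 stuck-at-1: output 1 ✗
  U3 inverted output: output 0 ✓
  U4 stuck-at-0: output 0 ✓
  U4 stuck-at-1: output 1 ✗
  U4 inverted output: output 0 ✓
Consistent faults: {U1 stuck-at-0, U1 inverted output, U2 stuck-at-1, U2 inverted output, U3 stuck-at-0, U3 inverted output, U4 stuck-at-0, U4 inverted output} — 8 in all.

8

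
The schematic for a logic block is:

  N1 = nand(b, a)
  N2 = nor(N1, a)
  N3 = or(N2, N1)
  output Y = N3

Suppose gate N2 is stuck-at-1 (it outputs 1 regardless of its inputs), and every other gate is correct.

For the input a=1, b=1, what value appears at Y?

1

Propagate with N2 forced: N1=0, N2=1 [stuck-at-1], N3=1.
So Y = 1. (Without the fault it would be 0.)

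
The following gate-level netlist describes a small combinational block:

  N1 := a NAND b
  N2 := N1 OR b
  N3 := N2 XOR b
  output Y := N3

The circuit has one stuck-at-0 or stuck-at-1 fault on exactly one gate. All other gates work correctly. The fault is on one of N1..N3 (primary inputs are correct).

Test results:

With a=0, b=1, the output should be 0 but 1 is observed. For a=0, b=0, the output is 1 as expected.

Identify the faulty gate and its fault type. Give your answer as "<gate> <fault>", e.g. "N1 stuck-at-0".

N3 stuck-at-1

Fault-free values for test 1 (a=0, b=1): N1=1, N2=1, N3=0, giving Y=0. Observed 1.
Test 1: faults giving observed 1 are {N2 stuck-at-0, N3 stuck-at-1}.
Test 2 (a=0, b=0): fault-free N1=1, N2=1, N3=1 → 1; observed 1. Eliminates N2 stuck-at-0.
Only N3 stuck-at-1 is consistent with every test.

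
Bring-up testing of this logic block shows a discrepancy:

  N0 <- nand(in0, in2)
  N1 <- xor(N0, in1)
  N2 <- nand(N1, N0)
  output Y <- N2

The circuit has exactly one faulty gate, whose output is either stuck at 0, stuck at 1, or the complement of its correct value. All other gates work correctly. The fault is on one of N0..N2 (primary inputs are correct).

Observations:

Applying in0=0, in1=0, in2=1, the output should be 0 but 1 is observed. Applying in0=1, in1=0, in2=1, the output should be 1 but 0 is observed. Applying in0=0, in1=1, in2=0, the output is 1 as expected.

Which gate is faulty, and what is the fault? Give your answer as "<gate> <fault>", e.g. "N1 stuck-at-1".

N0 inverted output

Fault-free values for test 1 (in0=0, in1=0, in2=1): N0=1, N1=1, N2=0, giving Y=0. Observed 1.
Test 1: faults giving observed 1 are {N0 stuck-at-0, N0 inverted output, N1 stuck-at-0, N1 inverted output, N2 stuck-at-1, N2 inverted output}.
Test 2 (in0=1, in1=0, in2=1): fault-free N0=0, N1=0, N2=1 → 1; observed 0. Eliminates N0 stuck-at-0, N1 stuck-at-0, N1 inverted output, N2 stuck-at-1.
Test 3 (in0=0, in1=1, in2=0): fault-free N0=1, N1=0, N2=1 → 1; observed 1. Eliminates N2 inverted output.
Only N0 inverted output is consistent with every test.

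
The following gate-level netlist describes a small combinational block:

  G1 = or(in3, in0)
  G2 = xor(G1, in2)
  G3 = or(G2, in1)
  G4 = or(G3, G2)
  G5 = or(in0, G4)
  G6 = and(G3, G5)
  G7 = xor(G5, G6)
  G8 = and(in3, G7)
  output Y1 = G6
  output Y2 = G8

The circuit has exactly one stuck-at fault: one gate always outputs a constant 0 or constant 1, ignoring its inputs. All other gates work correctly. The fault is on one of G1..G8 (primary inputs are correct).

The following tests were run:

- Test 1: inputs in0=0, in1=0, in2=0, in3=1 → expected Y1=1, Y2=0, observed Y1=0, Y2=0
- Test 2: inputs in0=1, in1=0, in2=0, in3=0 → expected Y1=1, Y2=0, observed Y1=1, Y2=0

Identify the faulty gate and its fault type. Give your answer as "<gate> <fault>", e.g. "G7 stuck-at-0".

G4 stuck-at-0

Fault-free values for test 1 (in0=0, in1=0, in2=0, in3=1): G1=1, G2=1, G3=1, G4=1, G5=1, G6=1, G7=0, G8=0, giving Y1=1, Y2=0. Observed Y1=0, Y2=0.
Test 1: faults giving observed Y1=0, Y2=0 are {G1 stuck-at-0, G2 stuck-at-0, G4 stuck-at-0, G5 stuck-at-0}.
Test 2 (in0=1, in1=0, in2=0, in3=0): fault-free G1=1, G2=1, G3=1, G4=1, G5=1, G6=1, G7=0, G8=0 → Y1=1, Y2=0; observed Y1=1, Y2=0. Eliminates G1 stuck-at-0, G2 stuck-at-0, G5 stuck-at-0.
Only G4 stuck-at-0 is consistent with every test.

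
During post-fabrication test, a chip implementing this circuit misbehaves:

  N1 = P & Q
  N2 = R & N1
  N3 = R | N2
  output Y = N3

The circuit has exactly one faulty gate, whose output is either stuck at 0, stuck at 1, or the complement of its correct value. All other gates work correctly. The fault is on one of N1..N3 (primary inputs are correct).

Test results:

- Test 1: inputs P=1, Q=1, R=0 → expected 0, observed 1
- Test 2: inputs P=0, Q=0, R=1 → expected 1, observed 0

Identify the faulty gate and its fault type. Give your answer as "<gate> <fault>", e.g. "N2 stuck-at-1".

Fault-free values for test 1 (P=1, Q=1, R=0): N1=1, N2=0, N3=0, giving Y=0. Observed 1.
Test 1: faults giving observed 1 are {N2 stuck-at-1, N2 inverted output, N3 stuck-at-1, N3 inverted output}.
Test 2 (P=0, Q=0, R=1): fault-free N1=0, N2=0, N3=1 → 1; observed 0. Eliminates N2 stuck-at-1, N2 inverted output, N3 stuck-at-1.
Only N3 inverted output is consistent with every test.

N3 inverted output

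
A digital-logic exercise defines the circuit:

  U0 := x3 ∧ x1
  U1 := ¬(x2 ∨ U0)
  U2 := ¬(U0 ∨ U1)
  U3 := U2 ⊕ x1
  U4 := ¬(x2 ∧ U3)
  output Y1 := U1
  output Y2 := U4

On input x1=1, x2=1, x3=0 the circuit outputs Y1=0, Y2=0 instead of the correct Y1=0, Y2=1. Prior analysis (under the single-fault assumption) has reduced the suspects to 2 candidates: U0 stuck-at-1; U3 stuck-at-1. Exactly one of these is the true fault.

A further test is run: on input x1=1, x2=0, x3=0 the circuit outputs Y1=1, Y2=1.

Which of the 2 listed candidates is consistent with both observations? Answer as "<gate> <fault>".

U3 stuck-at-1

Evaluate each candidate on input x1=1, x2=0, x3=0:
  U0 stuck-at-1: U0=1 [stuck-at-1], U1=0, U2=0, U3=1, U4=1 → Y1=0, Y2=1 — eliminated
  U3 stuck-at-1: U0=0, U1=1, U2=0, U3=1 [stuck-at-1], U4=1 → Y1=1, Y2=1 — matches
Only U3 stuck-at-1 reproduces the observed Y1=1, Y2=1.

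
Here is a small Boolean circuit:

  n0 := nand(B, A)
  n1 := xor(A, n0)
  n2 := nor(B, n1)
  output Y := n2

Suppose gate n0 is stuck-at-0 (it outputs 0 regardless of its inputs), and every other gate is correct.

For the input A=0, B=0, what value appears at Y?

Propagate with n0 forced: n0=0 [stuck-at-0], n1=0, n2=1.
So Y = 1. (Without the fault it would be 0.)

1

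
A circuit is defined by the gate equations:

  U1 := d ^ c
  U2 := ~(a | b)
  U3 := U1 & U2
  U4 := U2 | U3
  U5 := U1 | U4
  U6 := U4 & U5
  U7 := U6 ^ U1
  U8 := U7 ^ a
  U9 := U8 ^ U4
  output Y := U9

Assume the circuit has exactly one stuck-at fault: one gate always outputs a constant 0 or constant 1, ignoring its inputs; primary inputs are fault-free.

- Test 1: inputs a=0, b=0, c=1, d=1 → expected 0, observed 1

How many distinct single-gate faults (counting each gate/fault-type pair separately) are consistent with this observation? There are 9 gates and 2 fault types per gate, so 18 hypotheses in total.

6

Fault-free: U1=0, U2=1, U3=0, U4=1, U5=1, U6=1, U7=1, U8=1, U9=0 → 0. Observed 1.
  U1: stuck-at-1 ✓; others ✗
  U2: none of the 2 fault types match ✗
  U3: none of the 2 fault types match ✗
  U4: none of the 2 fault types match ✗
  U5: stuck-at-0 ✓; others ✗
  U6: stuck-at-0 ✓; others ✗
  U7: stuck-at-0 ✓; others ✗
  U8: stuck-at-0 ✓; others ✗
  U9: stuck-at-1 ✓; others ✗
Consistent faults: {U1 stuck-at-1, U5 stuck-at-0, U6 stuck-at-0, U7 stuck-at-0, U8 stuck-at-0, U9 stuck-at-1} — 6 in all.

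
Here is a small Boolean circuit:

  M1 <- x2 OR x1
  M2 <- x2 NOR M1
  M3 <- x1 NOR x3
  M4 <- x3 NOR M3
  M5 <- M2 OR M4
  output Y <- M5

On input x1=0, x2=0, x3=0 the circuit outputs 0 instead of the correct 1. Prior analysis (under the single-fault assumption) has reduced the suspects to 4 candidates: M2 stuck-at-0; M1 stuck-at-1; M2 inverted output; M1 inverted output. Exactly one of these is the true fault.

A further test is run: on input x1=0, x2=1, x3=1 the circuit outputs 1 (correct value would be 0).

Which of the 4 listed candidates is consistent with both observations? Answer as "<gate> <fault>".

Evaluate each candidate on input x1=0, x2=1, x3=1:
  M2 stuck-at-0: M1=1, M2=0 [stuck-at-0], M3=0, M4=0, M5=0 → 0 — eliminated
  M1 stuck-at-1: M1=1 [stuck-at-1], M2=0, M3=0, M4=0, M5=0 → 0 — eliminated
  M2 inverted output: M1=1, M2=1 [inverted output], M3=0, M4=0, M5=1 → 1 — matches
  M1 inverted output: M1=0 [inverted output], M2=0, M3=0, M4=0, M5=0 → 0 — eliminated
Only M2 inverted output reproduces the observed 1.

M2 inverted output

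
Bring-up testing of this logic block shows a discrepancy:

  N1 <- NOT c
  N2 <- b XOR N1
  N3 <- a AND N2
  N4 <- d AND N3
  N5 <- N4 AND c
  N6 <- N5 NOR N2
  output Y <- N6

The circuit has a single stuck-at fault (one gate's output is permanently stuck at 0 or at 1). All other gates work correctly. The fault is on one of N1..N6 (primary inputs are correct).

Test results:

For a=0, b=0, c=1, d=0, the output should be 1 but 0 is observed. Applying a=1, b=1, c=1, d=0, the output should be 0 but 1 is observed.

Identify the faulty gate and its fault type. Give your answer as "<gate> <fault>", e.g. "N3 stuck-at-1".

N1 stuck-at-1

Fault-free values for test 1 (a=0, b=0, c=1, d=0): N1=0, N2=0, N3=0, N4=0, N5=0, N6=1, giving Y=1. Observed 0.
Test 1: faults giving observed 0 are {N1 stuck-at-1, N2 stuck-at-1, N4 stuck-at-1, N5 stuck-at-1, N6 stuck-at-0}.
Test 2 (a=1, b=1, c=1, d=0): fault-free N1=0, N2=1, N3=1, N4=0, N5=0, N6=0 → 0; observed 1. Eliminates N2 stuck-at-1, N4 stuck-at-1, N5 stuck-at-1, N6 stuck-at-0.
Only N1 stuck-at-1 is consistent with every test.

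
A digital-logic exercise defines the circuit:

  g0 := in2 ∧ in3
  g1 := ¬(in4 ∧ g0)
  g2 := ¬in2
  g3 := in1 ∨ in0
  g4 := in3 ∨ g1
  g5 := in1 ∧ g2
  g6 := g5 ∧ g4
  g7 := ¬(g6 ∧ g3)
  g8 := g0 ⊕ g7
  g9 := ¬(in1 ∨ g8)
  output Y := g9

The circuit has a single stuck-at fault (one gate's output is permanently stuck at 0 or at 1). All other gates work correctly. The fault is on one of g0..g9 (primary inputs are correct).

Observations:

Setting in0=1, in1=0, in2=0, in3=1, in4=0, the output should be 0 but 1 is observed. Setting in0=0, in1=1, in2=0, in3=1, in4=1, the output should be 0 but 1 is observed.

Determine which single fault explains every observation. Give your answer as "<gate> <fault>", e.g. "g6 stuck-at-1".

Fault-free values for test 1 (in0=1, in1=0, in2=0, in3=1, in4=0): g0=0, g1=1, g2=1, g3=1, g4=1, g5=0, g6=0, g7=1, g8=1, g9=0, giving Y=0. Observed 1.
Test 1: faults giving observed 1 are {g0 stuck-at-1, g5 stuck-at-1, g6 stuck-at-1, g7 stuck-at-0, g8 stuck-at-0, g9 stuck-at-1}.
Test 2 (in0=0, in1=1, in2=0, in3=1, in4=1): fault-free g0=0, g1=1, g2=1, g3=1, g4=1, g5=1, g6=1, g7=0, g8=0, g9=0 → 0; observed 1. Eliminates g0 stuck-at-1, g5 stuck-at-1, g6 stuck-at-1, g7 stuck-at-0, g8 stuck-at-0.
Only g9 stuck-at-1 is consistent with every test.

g9 stuck-at-1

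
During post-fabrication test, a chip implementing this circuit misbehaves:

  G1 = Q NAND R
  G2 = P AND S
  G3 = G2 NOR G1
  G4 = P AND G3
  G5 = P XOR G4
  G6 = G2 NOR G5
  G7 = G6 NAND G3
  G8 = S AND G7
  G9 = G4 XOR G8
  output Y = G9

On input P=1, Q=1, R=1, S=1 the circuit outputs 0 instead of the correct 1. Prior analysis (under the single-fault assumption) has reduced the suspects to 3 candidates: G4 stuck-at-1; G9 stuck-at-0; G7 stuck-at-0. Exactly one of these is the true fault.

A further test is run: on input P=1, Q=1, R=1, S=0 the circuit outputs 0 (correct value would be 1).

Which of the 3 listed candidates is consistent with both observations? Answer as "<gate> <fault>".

Evaluate each candidate on input P=1, Q=1, R=1, S=0:
  G4 stuck-at-1: G1=0, G2=0, G3=1, G4=1 [stuck-at-1], G5=0, G6=1, G7=0, G8=0, G9=1 → 1 — eliminated
  G9 stuck-at-0: G1=0, G2=0, G3=1, G4=1, G5=0, G6=1, G7=0, G8=0, G9=0 [stuck-at-0] → 0 — matches
  G7 stuck-at-0: G1=0, G2=0, G3=1, G4=1, G5=0, G6=1, G7=0 [stuck-at-0], G8=0, G9=1 → 1 — eliminated
Only G9 stuck-at-0 reproduces the observed 0.

G9 stuck-at-0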